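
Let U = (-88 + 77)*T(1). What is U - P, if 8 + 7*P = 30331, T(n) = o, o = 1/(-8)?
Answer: -242507/56 ≈ -4330.5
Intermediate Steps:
o = -⅛ ≈ -0.12500
T(n) = -⅛
P = 30323/7 (P = -8/7 + (⅐)*30331 = -8/7 + 4333 = 30323/7 ≈ 4331.9)
U = 11/8 (U = (-88 + 77)*(-⅛) = -11*(-⅛) = 11/8 ≈ 1.3750)
U - P = 11/8 - 1*30323/7 = 11/8 - 30323/7 = -242507/56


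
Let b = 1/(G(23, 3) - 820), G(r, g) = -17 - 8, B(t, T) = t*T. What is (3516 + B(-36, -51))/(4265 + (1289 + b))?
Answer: 4522440/4693129 ≈ 0.96363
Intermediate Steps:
B(t, T) = T*t
G(r, g) = -25
b = -1/845 (b = 1/(-25 - 820) = 1/(-845) = -1/845 ≈ -0.0011834)
(3516 + B(-36, -51))/(4265 + (1289 + b)) = (3516 - 51*(-36))/(4265 + (1289 - 1/845)) = (3516 + 1836)/(4265 + 1089204/845) = 5352/(4693129/845) = 5352*(845/4693129) = 4522440/4693129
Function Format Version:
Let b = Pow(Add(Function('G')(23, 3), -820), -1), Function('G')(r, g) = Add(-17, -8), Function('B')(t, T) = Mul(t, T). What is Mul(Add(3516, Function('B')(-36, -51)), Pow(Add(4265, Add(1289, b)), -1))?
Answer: Rational(4522440, 4693129) ≈ 0.96363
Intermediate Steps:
Function('B')(t, T) = Mul(T, t)
Function('G')(r, g) = -25
b = Rational(-1, 845) (b = Pow(Add(-25, -820), -1) = Pow(-845, -1) = Rational(-1, 845) ≈ -0.0011834)
Mul(Add(3516, Function('B')(-36, -51)), Pow(Add(4265, Add(1289, b)), -1)) = Mul(Add(3516, Mul(-51, -36)), Pow(Add(4265, Add(1289, Rational(-1, 845))), -1)) = Mul(Add(3516, 1836), Pow(Add(4265, Rational(1089204, 845)), -1)) = Mul(5352, Pow(Rational(4693129, 845), -1)) = Mul(5352, Rational(845, 4693129)) = Rational(4522440, 4693129)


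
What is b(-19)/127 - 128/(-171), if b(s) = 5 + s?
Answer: 13862/21717 ≈ 0.63830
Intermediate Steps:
b(-19)/127 - 128/(-171) = (5 - 19)/127 - 128/(-171) = -14*1/127 - 128*(-1/171) = -14/127 + 128/171 = 13862/21717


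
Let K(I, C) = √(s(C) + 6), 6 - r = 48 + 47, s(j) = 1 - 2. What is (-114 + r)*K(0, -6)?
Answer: -203*√5 ≈ -453.92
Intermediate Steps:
s(j) = -1
r = -89 (r = 6 - (48 + 47) = 6 - 1*95 = 6 - 95 = -89)
K(I, C) = √5 (K(I, C) = √(-1 + 6) = √5)
(-114 + r)*K(0, -6) = (-114 - 89)*√5 = -203*√5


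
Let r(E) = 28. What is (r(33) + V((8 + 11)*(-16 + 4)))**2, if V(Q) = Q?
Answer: 40000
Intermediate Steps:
(r(33) + V((8 + 11)*(-16 + 4)))**2 = (28 + (8 + 11)*(-16 + 4))**2 = (28 + 19*(-12))**2 = (28 - 228)**2 = (-200)**2 = 40000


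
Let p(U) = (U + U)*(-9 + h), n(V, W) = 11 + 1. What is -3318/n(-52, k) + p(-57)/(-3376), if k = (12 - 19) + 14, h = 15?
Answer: -233195/844 ≈ -276.30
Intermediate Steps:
k = 7 (k = -7 + 14 = 7)
n(V, W) = 12
p(U) = 12*U (p(U) = (U + U)*(-9 + 15) = (2*U)*6 = 12*U)
-3318/n(-52, k) + p(-57)/(-3376) = -3318/12 + (12*(-57))/(-3376) = -3318*1/12 - 684*(-1/3376) = -553/2 + 171/844 = -233195/844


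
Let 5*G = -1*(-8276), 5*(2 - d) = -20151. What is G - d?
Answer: -2377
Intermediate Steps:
d = 20161/5 (d = 2 - ⅕*(-20151) = 2 + 20151/5 = 20161/5 ≈ 4032.2)
G = 8276/5 (G = (-1*(-8276))/5 = (⅕)*8276 = 8276/5 ≈ 1655.2)
G - d = 8276/5 - 1*20161/5 = 8276/5 - 20161/5 = -2377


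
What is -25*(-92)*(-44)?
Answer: -101200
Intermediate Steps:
-25*(-92)*(-44) = 2300*(-44) = -101200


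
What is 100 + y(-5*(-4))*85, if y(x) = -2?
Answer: -70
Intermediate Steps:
100 + y(-5*(-4))*85 = 100 - 2*85 = 100 - 170 = -70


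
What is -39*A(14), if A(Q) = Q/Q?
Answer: -39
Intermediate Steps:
A(Q) = 1
-39*A(14) = -39*1 = -39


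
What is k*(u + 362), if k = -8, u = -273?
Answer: -712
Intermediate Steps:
k*(u + 362) = -8*(-273 + 362) = -8*89 = -712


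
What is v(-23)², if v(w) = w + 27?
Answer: 16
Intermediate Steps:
v(w) = 27 + w
v(-23)² = (27 - 23)² = 4² = 16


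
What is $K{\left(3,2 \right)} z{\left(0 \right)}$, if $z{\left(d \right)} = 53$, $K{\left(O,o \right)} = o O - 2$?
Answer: $212$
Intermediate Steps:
$K{\left(O,o \right)} = -2 + O o$ ($K{\left(O,o \right)} = O o - 2 = -2 + O o$)
$K{\left(3,2 \right)} z{\left(0 \right)} = \left(-2 + 3 \cdot 2\right) 53 = \left(-2 + 6\right) 53 = 4 \cdot 53 = 212$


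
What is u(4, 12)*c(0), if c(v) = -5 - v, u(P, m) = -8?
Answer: 40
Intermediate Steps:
u(4, 12)*c(0) = -8*(-5 - 1*0) = -8*(-5 + 0) = -8*(-5) = 40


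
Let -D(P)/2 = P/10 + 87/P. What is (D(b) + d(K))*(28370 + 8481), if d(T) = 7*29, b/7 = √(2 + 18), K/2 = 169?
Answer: 7480753 - 1363487*√5/7 ≈ 7.0452e+6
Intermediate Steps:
K = 338 (K = 2*169 = 338)
b = 14*√5 (b = 7*√(2 + 18) = 7*√20 = 7*(2*√5) = 14*√5 ≈ 31.305)
D(P) = -174/P - P/5 (D(P) = -2*(P/10 + 87/P) = -2*(87/P + P/10) = -174/P - P/5)
d(T) = 203
(D(b) + d(K))*(28370 + 8481) = ((-174*√5/70 - 14*√5/5) + 203)*(28370 + 8481) = ((-87*√5/35 - 14*√5/5) + 203)*36851 = (-37*√5/7 + 203)*36851 = (203 - 37*√5/7)*36851 = 7480753 - 1363487*√5/7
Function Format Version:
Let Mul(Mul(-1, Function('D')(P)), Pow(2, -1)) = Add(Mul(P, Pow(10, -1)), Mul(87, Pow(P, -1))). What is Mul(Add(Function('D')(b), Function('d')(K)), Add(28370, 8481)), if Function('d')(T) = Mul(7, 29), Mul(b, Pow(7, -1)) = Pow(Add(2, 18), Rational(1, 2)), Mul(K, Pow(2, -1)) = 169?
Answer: Add(7480753, Mul(Rational(-1363487, 7), Pow(5, Rational(1, 2)))) ≈ 7.0452e+6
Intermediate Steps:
K = 338 (K = Mul(2, 169) = 338)
b = Mul(14, Pow(5, Rational(1, 2))) (b = Mul(7, Pow(Add(2, 18), Rational(1, 2))) = Mul(7, Pow(20, Rational(1, 2))) = Mul(7, Mul(2, Pow(5, Rational(1, 2)))) = Mul(14, Pow(5, Rational(1, 2))) ≈ 31.305)
Function('D')(P) = Add(Mul(-174, Pow(P, -1)), Mul(Rational(-1, 5), P)) (Function('D')(P) = Mul(-2, Add(Mul(P, Pow(10, -1)), Mul(87, Pow(P, -1)))) = Mul(-2, Add(Mul(P, Rational(1, 10)), Mul(87, Pow(P, -1)))) = Mul(-2, Add(Mul(Rational(1, 10), P), Mul(87, Pow(P, -1)))) = Mul(-2, Add(Mul(87, Pow(P, -1)), Mul(Rational(1, 10), P))) = Add(Mul(-174, Pow(P, -1)), Mul(Rational(-1, 5), P)))
Function('d')(T) = 203
Mul(Add(Function('D')(b), Function('d')(K)), Add(28370, 8481)) = Mul(Add(Add(Mul(-174, Pow(Mul(14, Pow(5, Rational(1, 2))), -1)), Mul(Rational(-1, 5), Mul(14, Pow(5, Rational(1, 2))))), 203), Add(28370, 8481)) = Mul(Add(Add(Mul(-174, Mul(Rational(1, 70), Pow(5, Rational(1, 2)))), Mul(Rational(-14, 5), Pow(5, Rational(1, 2)))), 203), 36851) = Mul(Add(Add(Mul(Rational(-87, 35), Pow(5, Rational(1, 2))), Mul(Rational(-14, 5), Pow(5, Rational(1, 2)))), 203), 36851) = Mul(Add(Mul(Rational(-37, 7), Pow(5, Rational(1, 2))), 203), 36851) = Mul(Add(203, Mul(Rational(-37, 7), Pow(5, Rational(1, 2)))), 36851) = Add(7480753, Mul(Rational(-1363487, 7), Pow(5, Rational(1, 2))))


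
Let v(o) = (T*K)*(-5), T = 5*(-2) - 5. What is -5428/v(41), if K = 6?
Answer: -2714/225 ≈ -12.062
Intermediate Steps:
T = -15 (T = -10 - 5 = -15)
v(o) = 450 (v(o) = -15*6*(-5) = -90*(-5) = 450)
-5428/v(41) = -5428/450 = -5428*1/450 = -2714/225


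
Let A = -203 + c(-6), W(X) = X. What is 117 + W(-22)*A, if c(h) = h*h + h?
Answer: 3923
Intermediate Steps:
c(h) = h + h² (c(h) = h² + h = h + h²)
A = -173 (A = -203 - 6*(1 - 6) = -203 - 6*(-5) = -203 + 30 = -173)
117 + W(-22)*A = 117 - 22*(-173) = 117 + 3806 = 3923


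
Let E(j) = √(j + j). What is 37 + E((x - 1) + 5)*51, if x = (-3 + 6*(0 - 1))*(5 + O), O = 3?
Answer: 37 + 102*I*√34 ≈ 37.0 + 594.76*I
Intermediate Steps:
x = -72 (x = (-3 + 6*(0 - 1))*(5 + 3) = (-3 + 6*(-1))*8 = (-3 - 6)*8 = -9*8 = -72)
E(j) = √2*√j (E(j) = √(2*j) = √2*√j)
37 + E((x - 1) + 5)*51 = 37 + (√2*√((-72 - 1) + 5))*51 = 37 + (√2*√(-73 + 5))*51 = 37 + (√2*√(-68))*51 = 37 + (√2*(2*I*√17))*51 = 37 + (2*I*√34)*51 = 37 + 102*I*√34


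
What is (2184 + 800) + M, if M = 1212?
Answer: 4196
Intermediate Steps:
(2184 + 800) + M = (2184 + 800) + 1212 = 2984 + 1212 = 4196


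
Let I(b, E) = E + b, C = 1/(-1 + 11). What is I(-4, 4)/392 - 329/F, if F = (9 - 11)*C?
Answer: 1645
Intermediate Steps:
C = ⅒ (C = 1/10 = ⅒ ≈ 0.10000)
F = -⅕ (F = (9 - 11)*(⅒) = -2*⅒ = -⅕ ≈ -0.20000)
I(-4, 4)/392 - 329/F = (4 - 4)/392 - 329/(-⅕) = 0*(1/392) - 329*(-5) = 0 + 1645 = 1645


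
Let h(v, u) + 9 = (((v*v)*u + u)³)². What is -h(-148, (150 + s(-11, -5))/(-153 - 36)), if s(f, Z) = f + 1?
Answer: -7070327306862776432280996513215599/387420489 ≈ -1.8250e+25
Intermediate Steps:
s(f, Z) = 1 + f
h(v, u) = -9 + (u + u*v²)⁶ (h(v, u) = -9 + (((v*v)*u + u)³)² = -9 + ((v²*u + u)³)² = -9 + ((u*v² + u)³)² = -9 + ((u + u*v²)³)² = -9 + (u + u*v²)⁶)
-h(-148, (150 + s(-11, -5))/(-153 - 36)) = -(-9 + ((150 + (1 - 11))/(-153 - 36))⁶*(1 + (-148)²)⁶) = -(-9 + ((150 - 10)/(-189))⁶*(1 + 21904)⁶) = -(-9 + (140*(-1/189))⁶*21905⁶) = -(-9 + (-20/27)⁶*110473864169730881754390625) = -(-9 + (64000000/387420489)*110473864169730881754390625) = -(-9 + 7070327306862776432281000000000000/387420489) = -1*7070327306862776432280996513215599/387420489 = -7070327306862776432280996513215599/387420489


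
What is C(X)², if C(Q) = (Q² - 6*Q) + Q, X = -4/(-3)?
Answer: 1936/81 ≈ 23.901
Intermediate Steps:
X = 4/3 (X = -4*(-⅓) = 4/3 ≈ 1.3333)
C(Q) = Q² - 5*Q
C(X)² = (4*(-5 + 4/3)/3)² = ((4/3)*(-11/3))² = (-44/9)² = 1936/81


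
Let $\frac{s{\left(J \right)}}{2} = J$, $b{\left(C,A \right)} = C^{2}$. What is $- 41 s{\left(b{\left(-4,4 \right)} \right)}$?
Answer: $-1312$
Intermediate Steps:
$s{\left(J \right)} = 2 J$
$- 41 s{\left(b{\left(-4,4 \right)} \right)} = - 41 \cdot 2 \left(-4\right)^{2} = - 41 \cdot 2 \cdot 16 = \left(-41\right) 32 = -1312$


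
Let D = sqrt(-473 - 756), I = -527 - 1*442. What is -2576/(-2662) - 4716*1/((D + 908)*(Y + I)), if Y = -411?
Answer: 28400788/29235415 - I*sqrt(1229)/241615 ≈ 0.97145 - 0.00014509*I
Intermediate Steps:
I = -969 (I = -527 - 442 = -969)
D = I*sqrt(1229) (D = sqrt(-1229) = I*sqrt(1229) ≈ 35.057*I)
-2576/(-2662) - 4716*1/((D + 908)*(Y + I)) = -2576/(-2662) - 4716*1/((-411 - 969)*(I*sqrt(1229) + 908)) = -2576*(-1/2662) - 4716*(-1/(1380*(908 + I*sqrt(1229)))) = 1288/1331 - 4716/(-1253040 - 1380*I*sqrt(1229))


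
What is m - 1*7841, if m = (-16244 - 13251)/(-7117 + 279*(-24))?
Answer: -108278238/13813 ≈ -7838.9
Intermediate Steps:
m = 29495/13813 (m = -29495/(-7117 - 6696) = -29495/(-13813) = -29495*(-1/13813) = 29495/13813 ≈ 2.1353)
m - 1*7841 = 29495/13813 - 1*7841 = 29495/13813 - 7841 = -108278238/13813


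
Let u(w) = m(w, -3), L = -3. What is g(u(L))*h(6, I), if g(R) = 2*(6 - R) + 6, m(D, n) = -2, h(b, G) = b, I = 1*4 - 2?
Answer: 132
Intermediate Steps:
I = 2 (I = 4 - 2 = 2)
u(w) = -2
g(R) = 18 - 2*R (g(R) = (12 - 2*R) + 6 = 18 - 2*R)
g(u(L))*h(6, I) = (18 - 2*(-2))*6 = (18 + 4)*6 = 22*6 = 132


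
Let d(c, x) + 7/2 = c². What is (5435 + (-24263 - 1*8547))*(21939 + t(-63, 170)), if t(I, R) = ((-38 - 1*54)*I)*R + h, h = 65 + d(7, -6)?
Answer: -55153480125/2 ≈ -2.7577e+10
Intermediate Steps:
d(c, x) = -7/2 + c²
h = 221/2 (h = 65 + (-7/2 + 7²) = 65 + (-7/2 + 49) = 65 + 91/2 = 221/2 ≈ 110.50)
t(I, R) = 221/2 - 92*I*R (t(I, R) = ((-38 - 1*54)*I)*R + 221/2 = ((-38 - 54)*I)*R + 221/2 = (-92*I)*R + 221/2 = -92*I*R + 221/2 = 221/2 - 92*I*R)
(5435 + (-24263 - 1*8547))*(21939 + t(-63, 170)) = (5435 + (-24263 - 1*8547))*(21939 + (221/2 - 92*(-63)*170)) = (5435 + (-24263 - 8547))*(21939 + (221/2 + 985320)) = (5435 - 32810)*(21939 + 1970861/2) = -27375*2014739/2 = -55153480125/2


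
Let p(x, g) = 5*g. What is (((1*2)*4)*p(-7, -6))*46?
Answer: -11040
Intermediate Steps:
(((1*2)*4)*p(-7, -6))*46 = (((1*2)*4)*(5*(-6)))*46 = ((2*4)*(-30))*46 = (8*(-30))*46 = -240*46 = -11040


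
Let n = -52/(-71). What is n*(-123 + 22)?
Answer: -5252/71 ≈ -73.972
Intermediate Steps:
n = 52/71 (n = -52*(-1/71) = 52/71 ≈ 0.73239)
n*(-123 + 22) = 52*(-123 + 22)/71 = (52/71)*(-101) = -5252/71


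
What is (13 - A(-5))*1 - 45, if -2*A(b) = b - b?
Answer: -32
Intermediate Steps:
A(b) = 0 (A(b) = -(b - b)/2 = -1/2*0 = 0)
(13 - A(-5))*1 - 45 = (13 - 1*0)*1 - 45 = (13 + 0)*1 - 45 = 13*1 - 45 = 13 - 45 = -32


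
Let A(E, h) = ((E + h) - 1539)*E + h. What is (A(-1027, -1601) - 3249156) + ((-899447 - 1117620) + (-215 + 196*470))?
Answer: -896410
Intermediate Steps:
A(E, h) = h + E*(-1539 + E + h) (A(E, h) = (-1539 + E + h)*E + h = E*(-1539 + E + h) + h = h + E*(-1539 + E + h))
(A(-1027, -1601) - 3249156) + ((-899447 - 1117620) + (-215 + 196*470)) = ((-1601 + (-1027)² - 1539*(-1027) - 1027*(-1601)) - 3249156) + ((-899447 - 1117620) + (-215 + 196*470)) = ((-1601 + 1054729 + 1580553 + 1644227) - 3249156) + (-2017067 + (-215 + 92120)) = (4277908 - 3249156) + (-2017067 + 91905) = 1028752 - 1925162 = -896410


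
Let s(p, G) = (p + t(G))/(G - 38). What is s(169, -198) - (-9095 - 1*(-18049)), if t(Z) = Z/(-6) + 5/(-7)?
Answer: -14793417/1652 ≈ -8954.9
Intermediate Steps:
t(Z) = -5/7 - Z/6 (t(Z) = Z*(-1/6) + 5*(-1/7) = -Z/6 - 5/7 = -5/7 - Z/6)
s(p, G) = (-5/7 + p - G/6)/(-38 + G) (s(p, G) = (p + (-5/7 - G/6))/(G - 38) = (-5/7 + p - G/6)/(-38 + G))
s(169, -198) - (-9095 - 1*(-18049)) = (-5/7 + 169 - 1/6*(-198))/(-38 - 198) - (-9095 - 1*(-18049)) = (-5/7 + 169 + 33)/(-236) - (-9095 + 18049) = -1/236*1409/7 - 1*8954 = -1409/1652 - 8954 = -14793417/1652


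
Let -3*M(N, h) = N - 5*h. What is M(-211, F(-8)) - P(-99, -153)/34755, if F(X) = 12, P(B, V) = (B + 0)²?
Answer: 3129734/34755 ≈ 90.051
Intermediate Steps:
P(B, V) = B²
M(N, h) = -N/3 + 5*h/3 (M(N, h) = -(N - 5*h)/3 = -N/3 + 5*h/3)
M(-211, F(-8)) - P(-99, -153)/34755 = (-⅓*(-211) + (5/3)*12) - (-99)²/34755 = (211/3 + 20) - 9801/34755 = 271/3 - 1*3267/11585 = 271/3 - 3267/11585 = 3129734/34755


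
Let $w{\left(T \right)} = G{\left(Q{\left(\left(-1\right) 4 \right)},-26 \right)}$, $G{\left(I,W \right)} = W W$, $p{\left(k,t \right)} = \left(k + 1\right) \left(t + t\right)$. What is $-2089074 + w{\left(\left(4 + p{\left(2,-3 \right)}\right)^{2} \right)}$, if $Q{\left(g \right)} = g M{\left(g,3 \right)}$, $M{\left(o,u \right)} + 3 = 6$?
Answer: $-2088398$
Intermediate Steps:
$M{\left(o,u \right)} = 3$ ($M{\left(o,u \right)} = -3 + 6 = 3$)
$p{\left(k,t \right)} = 2 t \left(1 + k\right)$ ($p{\left(k,t \right)} = \left(1 + k\right) 2 t = 2 t \left(1 + k\right)$)
$Q{\left(g \right)} = 3 g$ ($Q{\left(g \right)} = g 3 = 3 g$)
$G{\left(I,W \right)} = W^{2}$
$w{\left(T \right)} = 676$ ($w{\left(T \right)} = \left(-26\right)^{2} = 676$)
$-2089074 + w{\left(\left(4 + p{\left(2,-3 \right)}\right)^{2} \right)} = -2089074 + 676 = -2088398$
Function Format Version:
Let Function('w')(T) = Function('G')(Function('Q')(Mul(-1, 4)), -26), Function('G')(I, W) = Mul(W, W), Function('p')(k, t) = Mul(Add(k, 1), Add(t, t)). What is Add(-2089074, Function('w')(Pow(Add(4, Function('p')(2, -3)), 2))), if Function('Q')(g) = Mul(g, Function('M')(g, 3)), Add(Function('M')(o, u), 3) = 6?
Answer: -2088398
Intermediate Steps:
Function('M')(o, u) = 3 (Function('M')(o, u) = Add(-3, 6) = 3)
Function('p')(k, t) = Mul(2, t, Add(1, k)) (Function('p')(k, t) = Mul(Add(1, k), Mul(2, t)) = Mul(2, t, Add(1, k)))
Function('Q')(g) = Mul(3, g) (Function('Q')(g) = Mul(g, 3) = Mul(3, g))
Function('G')(I, W) = Pow(W, 2)
Function('w')(T) = 676 (Function('w')(T) = Pow(-26, 2) = 676)
Add(-2089074, Function('w')(Pow(Add(4, Function('p')(2, -3)), 2))) = Add(-2089074, 676) = -2088398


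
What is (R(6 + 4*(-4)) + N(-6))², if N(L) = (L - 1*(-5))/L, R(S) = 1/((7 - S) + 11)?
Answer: 289/7056 ≈ 0.040958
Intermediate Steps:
R(S) = 1/(18 - S)
N(L) = (5 + L)/L (N(L) = (L + 5)/L = (5 + L)/L)
(R(6 + 4*(-4)) + N(-6))² = (-1/(-18 + (6 + 4*(-4))) + (5 - 6)/(-6))² = (-1/(-18 + (6 - 16)) - ⅙*(-1))² = (-1/(-18 - 10) + ⅙)² = (-1/(-28) + ⅙)² = (-1*(-1/28) + ⅙)² = (1/28 + ⅙)² = (17/84)² = 289/7056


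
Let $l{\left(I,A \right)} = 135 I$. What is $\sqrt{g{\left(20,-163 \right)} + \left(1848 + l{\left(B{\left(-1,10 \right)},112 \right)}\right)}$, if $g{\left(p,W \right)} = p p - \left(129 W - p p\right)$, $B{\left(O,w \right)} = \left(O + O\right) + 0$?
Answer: $\sqrt{23405} \approx 152.99$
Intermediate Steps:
$B{\left(O,w \right)} = 2 O$ ($B{\left(O,w \right)} = 2 O + 0 = 2 O$)
$g{\left(p,W \right)} = - 129 W + 2 p^{2}$ ($g{\left(p,W \right)} = p^{2} - \left(- p^{2} + 129 W\right) = - 129 W + 2 p^{2}$)
$\sqrt{g{\left(20,-163 \right)} + \left(1848 + l{\left(B{\left(-1,10 \right)},112 \right)}\right)} = \sqrt{\left(\left(-129\right) \left(-163\right) + 2 \cdot 20^{2}\right) + \left(1848 + 135 \cdot 2 \left(-1\right)\right)} = \sqrt{\left(21027 + 2 \cdot 400\right) + \left(1848 + 135 \left(-2\right)\right)} = \sqrt{\left(21027 + 800\right) + \left(1848 - 270\right)} = \sqrt{21827 + 1578} = \sqrt{23405}$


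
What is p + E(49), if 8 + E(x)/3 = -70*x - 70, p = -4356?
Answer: -14880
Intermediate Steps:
E(x) = -234 - 210*x (E(x) = -24 + 3*(-70*x - 70) = -24 + 3*(-70 - 70*x) = -24 + (-210 - 210*x) = -234 - 210*x)
p + E(49) = -4356 + (-234 - 210*49) = -4356 + (-234 - 10290) = -4356 - 10524 = -14880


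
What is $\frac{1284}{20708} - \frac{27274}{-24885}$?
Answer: $\frac{149185583}{128829645} \approx 1.158$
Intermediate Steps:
$\frac{1284}{20708} - \frac{27274}{-24885} = 1284 \cdot \frac{1}{20708} - - \frac{27274}{24885} = \frac{321}{5177} + \frac{27274}{24885} = \frac{149185583}{128829645}$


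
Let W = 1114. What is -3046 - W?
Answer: -4160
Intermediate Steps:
-3046 - W = -3046 - 1*1114 = -3046 - 1114 = -4160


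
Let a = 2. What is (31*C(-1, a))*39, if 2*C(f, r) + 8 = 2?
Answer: -3627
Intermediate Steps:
C(f, r) = -3 (C(f, r) = -4 + (½)*2 = -4 + 1 = -3)
(31*C(-1, a))*39 = (31*(-3))*39 = -93*39 = -3627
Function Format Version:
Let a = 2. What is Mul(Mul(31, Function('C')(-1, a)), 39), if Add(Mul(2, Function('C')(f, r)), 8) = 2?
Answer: -3627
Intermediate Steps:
Function('C')(f, r) = -3 (Function('C')(f, r) = Add(-4, Mul(Rational(1, 2), 2)) = Add(-4, 1) = -3)
Mul(Mul(31, Function('C')(-1, a)), 39) = Mul(Mul(31, -3), 39) = Mul(-93, 39) = -3627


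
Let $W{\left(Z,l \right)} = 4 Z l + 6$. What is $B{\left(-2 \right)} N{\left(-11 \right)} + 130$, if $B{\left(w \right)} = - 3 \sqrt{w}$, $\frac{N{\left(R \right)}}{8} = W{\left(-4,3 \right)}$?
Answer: $130 + 1008 i \sqrt{2} \approx 130.0 + 1425.5 i$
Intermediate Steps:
$W{\left(Z,l \right)} = 6 + 4 Z l$ ($W{\left(Z,l \right)} = 4 Z l + 6 = 6 + 4 Z l$)
$N{\left(R \right)} = -336$ ($N{\left(R \right)} = 8 \left(6 + 4 \left(-4\right) 3\right) = 8 \left(6 - 48\right) = 8 \left(-42\right) = -336$)
$B{\left(-2 \right)} N{\left(-11 \right)} + 130 = - 3 \sqrt{-2} \left(-336\right) + 130 = - 3 i \sqrt{2} \left(-336\right) + 130 = 1008 i \sqrt{2} + 130 = 130 + 1008 i \sqrt{2}$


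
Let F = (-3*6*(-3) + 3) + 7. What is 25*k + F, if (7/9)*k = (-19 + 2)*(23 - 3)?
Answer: -76052/7 ≈ -10865.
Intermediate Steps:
k = -3060/7 (k = 9*((-19 + 2)*(23 - 3))/7 = 9*(-17*20)/7 = (9/7)*(-340) = -3060/7 ≈ -437.14)
F = 64 (F = (-18*(-3) + 3) + 7 = (54 + 3) + 7 = 57 + 7 = 64)
25*k + F = 25*(-3060/7) + 64 = -76500/7 + 64 = -76052/7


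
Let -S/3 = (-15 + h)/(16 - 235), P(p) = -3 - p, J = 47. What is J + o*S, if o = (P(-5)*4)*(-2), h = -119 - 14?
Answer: 5799/73 ≈ 79.438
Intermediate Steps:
h = -133
S = -148/73 (S = -3*(-15 - 133)/(16 - 235) = -(-444)/(-219) = -(-444)*(-1)/219 = -3*148/219 = -148/73 ≈ -2.0274)
o = -16 (o = ((-3 - 1*(-5))*4)*(-2) = ((-3 + 5)*4)*(-2) = (2*4)*(-2) = 8*(-2) = -16)
J + o*S = 47 - 16*(-148/73) = 47 + 2368/73 = 5799/73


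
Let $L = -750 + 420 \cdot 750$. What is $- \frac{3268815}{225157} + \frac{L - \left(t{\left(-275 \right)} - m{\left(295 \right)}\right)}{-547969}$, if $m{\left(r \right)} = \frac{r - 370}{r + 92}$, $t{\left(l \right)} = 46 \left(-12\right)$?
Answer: $- \frac{240209496094796}{15915898241157} \approx -15.092$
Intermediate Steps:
$t{\left(l \right)} = -552$
$L = 314250$ ($L = -750 + 315000 = 314250$)
$m{\left(r \right)} = \frac{-370 + r}{92 + r}$
$- \frac{3268815}{225157} + \frac{L - \left(t{\left(-275 \right)} - m{\left(295 \right)}\right)}{-547969} = - \frac{3268815}{225157} + \frac{314250 - \left(-552 - \frac{-370 + 295}{92 + 295}\right)}{-547969} = \left(-3268815\right) \frac{1}{225157} + \left(314250 - \left(-552 - \frac{1}{387} \left(-75\right)\right)\right) \left(- \frac{1}{547969}\right) = - \frac{3268815}{225157} + \left(314250 - \left(-552 - \frac{1}{387} \left(-75\right)\right)\right) \left(- \frac{1}{547969}\right) = - \frac{3268815}{225157} + \left(314250 - \left(-552 - - \frac{25}{129}\right)\right) \left(- \frac{1}{547969}\right) = - \frac{3268815}{225157} + \left(314250 - \left(-552 + \frac{25}{129}\right)\right) \left(- \frac{1}{547969}\right) = - \frac{3268815}{225157} + \left(314250 - - \frac{71183}{129}\right) \left(- \frac{1}{547969}\right) = - \frac{3268815}{225157} + \left(314250 + \frac{71183}{129}\right) \left(- \frac{1}{547969}\right) = - \frac{3268815}{225157} + \frac{40609433}{129} \left(- \frac{1}{547969}\right) = - \frac{3268815}{225157} - \frac{40609433}{70688001} = - \frac{240209496094796}{15915898241157}$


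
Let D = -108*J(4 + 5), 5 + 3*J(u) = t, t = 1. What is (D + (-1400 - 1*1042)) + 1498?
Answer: -800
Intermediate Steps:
J(u) = -4/3 (J(u) = -5/3 + (1/3)*1 = -5/3 + 1/3 = -4/3)
D = 144 (D = -108*(-4/3) = 144)
(D + (-1400 - 1*1042)) + 1498 = (144 + (-1400 - 1*1042)) + 1498 = (144 + (-1400 - 1042)) + 1498 = (144 - 2442) + 1498 = -2298 + 1498 = -800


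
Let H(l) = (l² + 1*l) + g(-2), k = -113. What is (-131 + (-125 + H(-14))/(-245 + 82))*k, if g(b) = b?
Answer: 2419104/163 ≈ 14841.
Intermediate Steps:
H(l) = -2 + l + l² (H(l) = (l² + 1*l) - 2 = (l² + l) - 2 = (l + l²) - 2 = -2 + l + l²)
(-131 + (-125 + H(-14))/(-245 + 82))*k = (-131 + (-125 + (-2 - 14 + (-14)²))/(-245 + 82))*(-113) = (-131 + (-125 + (-2 - 14 + 196))/(-163))*(-113) = (-131 + (-125 + 180)*(-1/163))*(-113) = (-131 + 55*(-1/163))*(-113) = (-131 - 55/163)*(-113) = -21408/163*(-113) = 2419104/163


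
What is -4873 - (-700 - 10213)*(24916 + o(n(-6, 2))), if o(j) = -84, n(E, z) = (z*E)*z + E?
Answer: 270986743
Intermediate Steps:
n(E, z) = E + E*z² (n(E, z) = (E*z)*z + E = E*z² + E = E + E*z²)
-4873 - (-700 - 10213)*(24916 + o(n(-6, 2))) = -4873 - (-700 - 10213)*(24916 - 84) = -4873 - (-10913)*24832 = -4873 - 1*(-270991616) = -4873 + 270991616 = 270986743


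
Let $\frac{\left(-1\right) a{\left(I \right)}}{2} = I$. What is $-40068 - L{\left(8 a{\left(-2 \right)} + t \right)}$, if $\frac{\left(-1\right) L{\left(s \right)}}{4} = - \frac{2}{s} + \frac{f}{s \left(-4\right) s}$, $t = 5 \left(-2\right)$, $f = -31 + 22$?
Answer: $- \frac{19393079}{484} \approx -40068.0$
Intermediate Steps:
$f = -9$
$a{\left(I \right)} = - 2 I$
$t = -10$
$L{\left(s \right)} = - \frac{9}{s^{2}} + \frac{8}{s}$ ($L{\left(s \right)} = - 4 \left(- \frac{2}{s} - \frac{9}{s \left(-4\right) s}\right) = - 4 \left(- \frac{2}{s} - \frac{9}{- 4 s s}\right) = - 4 \left(- \frac{2}{s} - \frac{9}{\left(-4\right) s^{2}}\right) = - 4 \left(- \frac{2}{s} - 9 \left(- \frac{1}{4 s^{2}}\right)\right) = - 4 \left(- \frac{2}{s} + \frac{9}{4 s^{2}}\right) = - \frac{9}{s^{2}} + \frac{8}{s}$)
$-40068 - L{\left(8 a{\left(-2 \right)} + t \right)} = -40068 - \frac{-9 + 8 \left(8 \left(\left(-2\right) \left(-2\right)\right) - 10\right)}{\left(8 \left(\left(-2\right) \left(-2\right)\right) - 10\right)^{2}} = -40068 - \frac{-9 + 8 \left(8 \cdot 4 - 10\right)}{\left(8 \cdot 4 - 10\right)^{2}} = -40068 - \frac{-9 + 8 \left(32 - 10\right)}{\left(32 - 10\right)^{2}} = -40068 - \frac{-9 + 8 \cdot 22}{484} = -40068 - \frac{-9 + 176}{484} = -40068 - \frac{1}{484} \cdot 167 = -40068 - \frac{167}{484} = - \frac{19393079}{484}$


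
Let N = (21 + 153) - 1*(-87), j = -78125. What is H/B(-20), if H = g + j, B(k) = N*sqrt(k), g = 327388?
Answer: -249263*I*sqrt(5)/2610 ≈ -213.55*I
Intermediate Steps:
N = 261 (N = 174 + 87 = 261)
B(k) = 261*sqrt(k)
H = 249263 (H = 327388 - 78125 = 249263)
H/B(-20) = 249263/((261*sqrt(-20))) = 249263/((261*(2*I*sqrt(5)))) = 249263/((522*I*sqrt(5))) = 249263*(-I*sqrt(5)/2610) = -249263*I*sqrt(5)/2610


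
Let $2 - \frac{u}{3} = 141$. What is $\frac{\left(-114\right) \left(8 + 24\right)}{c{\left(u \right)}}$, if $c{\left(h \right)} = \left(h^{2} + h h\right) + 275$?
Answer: $- \frac{3648}{348053} \approx -0.010481$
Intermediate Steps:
$u = -417$ ($u = 6 - 423 = -417$)
$c{\left(h \right)} = 275 + 2 h^{2}$ ($c{\left(h \right)} = \left(h^{2} + h^{2}\right) + 275 = 2 h^{2} + 275 = 275 + 2 h^{2}$)
$\frac{\left(-114\right) \left(8 + 24\right)}{c{\left(u \right)}} = \frac{\left(-114\right) \left(8 + 24\right)}{275 + 2 \left(-417\right)^{2}} = \frac{\left(-114\right) 32}{275 + 2 \cdot 173889} = - \frac{3648}{275 + 347778} = - \frac{3648}{348053}$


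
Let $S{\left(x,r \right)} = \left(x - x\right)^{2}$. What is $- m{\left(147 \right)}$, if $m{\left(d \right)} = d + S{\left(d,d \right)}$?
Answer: $-147$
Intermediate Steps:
$S{\left(x,r \right)} = 0$ ($S{\left(x,r \right)} = 0^{2} = 0$)
$m{\left(d \right)} = d$ ($m{\left(d \right)} = d + 0 = d$)
$- m{\left(147 \right)} = \left(-1\right) 147 = -147$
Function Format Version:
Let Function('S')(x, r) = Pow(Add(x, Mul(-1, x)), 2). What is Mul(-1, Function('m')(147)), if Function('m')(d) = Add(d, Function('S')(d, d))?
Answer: -147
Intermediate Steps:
Function('S')(x, r) = 0 (Function('S')(x, r) = Pow(0, 2) = 0)
Function('m')(d) = d (Function('m')(d) = Add(d, 0) = d)
Mul(-1, Function('m')(147)) = Mul(-1, 147) = -147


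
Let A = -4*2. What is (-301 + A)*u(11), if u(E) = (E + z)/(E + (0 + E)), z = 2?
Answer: -4017/22 ≈ -182.59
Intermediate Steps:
A = -8
u(E) = (2 + E)/(2*E) (u(E) = (E + 2)/(E + (0 + E)) = (2 + E)/(E + E) = (2 + E)/((2*E)) = (2 + E)*(1/(2*E)) = (2 + E)/(2*E))
(-301 + A)*u(11) = (-301 - 8)*((1/2)*(2 + 11)/11) = -309*13/(2*11) = -309*13/22 = -4017/22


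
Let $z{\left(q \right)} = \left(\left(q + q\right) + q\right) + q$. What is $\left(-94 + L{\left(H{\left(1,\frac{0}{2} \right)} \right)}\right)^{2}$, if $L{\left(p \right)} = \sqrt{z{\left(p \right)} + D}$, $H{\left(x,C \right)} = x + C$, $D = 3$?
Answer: $\left(94 - \sqrt{7}\right)^{2} \approx 8345.6$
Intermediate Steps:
$z{\left(q \right)} = 4 q$ ($z{\left(q \right)} = \left(2 q + q\right) + q = 3 q + q = 4 q$)
$H{\left(x,C \right)} = C + x$
$L{\left(p \right)} = \sqrt{3 + 4 p}$ ($L{\left(p \right)} = \sqrt{4 p + 3} = \sqrt{3 + 4 p}$)
$\left(-94 + L{\left(H{\left(1,\frac{0}{2} \right)} \right)}\right)^{2} = \left(-94 + \sqrt{3 + 4 \left(\frac{0}{2} + 1\right)}\right)^{2} = \left(-94 + \sqrt{3 + 4 \left(0 \cdot \frac{1}{2} + 1\right)}\right)^{2} = \left(-94 + \sqrt{3 + 4 \left(0 + 1\right)}\right)^{2} = \left(-94 + \sqrt{3 + 4 \cdot 1}\right)^{2} = \left(-94 + \sqrt{3 + 4}\right)^{2} = \left(-94 + \sqrt{7}\right)^{2}$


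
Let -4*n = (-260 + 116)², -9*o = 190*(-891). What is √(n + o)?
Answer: 3*√1514 ≈ 116.73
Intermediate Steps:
o = 18810 (o = -190*(-891)/9 = -⅑*(-169290) = 18810)
n = -5184 (n = -(-260 + 116)²/4 = -¼*(-144)² = -¼*20736 = -5184)
√(n + o) = √(-5184 + 18810) = √13626 = 3*√1514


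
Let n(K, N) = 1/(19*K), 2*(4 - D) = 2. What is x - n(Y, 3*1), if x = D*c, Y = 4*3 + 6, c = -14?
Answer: -14365/342 ≈ -42.003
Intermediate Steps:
D = 3 (D = 4 - 1/2*2 = 4 - 1 = 3)
Y = 18 (Y = 12 + 6 = 18)
n(K, N) = 1/(19*K)
x = -42 (x = 3*(-14) = -42)
x - n(Y, 3*1) = -42 - 1/(19*18) = -42 - 1*1/342 = -42 - 1/342 = -14365/342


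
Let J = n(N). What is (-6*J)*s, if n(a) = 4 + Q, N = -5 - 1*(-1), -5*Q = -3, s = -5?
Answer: 138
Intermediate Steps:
Q = ⅗ (Q = -⅕*(-3) = ⅗ ≈ 0.60000)
N = -4 (N = -5 + 1 = -4)
n(a) = 23/5 (n(a) = 4 + ⅗ = 23/5)
J = 23/5 ≈ 4.6000
(-6*J)*s = -6*23/5*(-5) = -138/5*(-5) = 138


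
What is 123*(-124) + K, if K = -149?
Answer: -15401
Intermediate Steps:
123*(-124) + K = 123*(-124) - 149 = -15252 - 149 = -15401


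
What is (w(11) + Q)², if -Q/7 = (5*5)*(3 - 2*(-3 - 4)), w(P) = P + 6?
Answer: 8749764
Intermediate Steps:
w(P) = 6 + P
Q = -2975 (Q = -7*5*5*(3 - 2*(-3 - 4)) = -175*(3 - 2*(-7)) = -175*(3 - 1*(-14)) = -175*(3 + 14) = -175*17 = -7*425 = -2975)
(w(11) + Q)² = ((6 + 11) - 2975)² = (17 - 2975)² = (-2958)² = 8749764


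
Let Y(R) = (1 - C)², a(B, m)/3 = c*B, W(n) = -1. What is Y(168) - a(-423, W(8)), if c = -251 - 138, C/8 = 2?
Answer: -493416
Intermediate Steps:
C = 16 (C = 8*2 = 16)
c = -389
a(B, m) = -1167*B (a(B, m) = 3*(-389*B) = -1167*B)
Y(R) = 225 (Y(R) = (1 - 1*16)² = (1 - 16)² = (-15)² = 225)
Y(168) - a(-423, W(8)) = 225 - (-1167)*(-423) = 225 - 1*493641 = 225 - 493641 = -493416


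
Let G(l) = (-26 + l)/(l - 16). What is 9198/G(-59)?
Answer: 137970/17 ≈ 8115.9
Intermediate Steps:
G(l) = (-26 + l)/(-16 + l)
9198/G(-59) = 9198/(((-26 - 59)/(-16 - 59))) = 9198/((-85/(-75))) = 9198/((-1/75*(-85))) = 9198/(17/15) = 9198*(15/17) = 137970/17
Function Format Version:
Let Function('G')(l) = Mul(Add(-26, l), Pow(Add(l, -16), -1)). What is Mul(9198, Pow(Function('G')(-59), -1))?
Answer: Rational(137970, 17) ≈ 8115.9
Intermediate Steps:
Function('G')(l) = Mul(Pow(Add(-16, l), -1), Add(-26, l)) (Function('G')(l) = Mul(Add(-26, l), Pow(Add(-16, l), -1)) = Mul(Pow(Add(-16, l), -1), Add(-26, l)))
Mul(9198, Pow(Function('G')(-59), -1)) = Mul(9198, Pow(Mul(Pow(Add(-16, -59), -1), Add(-26, -59)), -1)) = Mul(9198, Pow(Mul(Pow(-75, -1), -85), -1)) = Mul(9198, Pow(Mul(Rational(-1, 75), -85), -1)) = Mul(9198, Pow(Rational(17, 15), -1)) = Mul(9198, Rational(15, 17)) = Rational(137970, 17)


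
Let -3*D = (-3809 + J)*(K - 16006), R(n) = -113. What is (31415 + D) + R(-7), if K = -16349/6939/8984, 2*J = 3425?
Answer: -4172124531983053/374039856 ≈ -1.1154e+7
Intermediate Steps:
J = 3425/2 (J = (½)*3425 = 3425/2 ≈ 1712.5)
K = -16349/62339976 (K = -16349*1/6939*(1/8984) = -16349/6939*1/8984 = -16349/62339976 ≈ -0.00026226)
D = -4183832727555565/374039856 (D = -(-3809 + 3425/2)*(-16349/62339976 - 16006)/3 = -(-4193)*(-997813672205)/(6*62339976) = -⅓*4183832727555565/124679952 = -4183832727555565/374039856 ≈ -1.1186e+7)
(31415 + D) + R(-7) = (31415 - 4183832727555565/374039856) - 113 = -4172082265479325/374039856 - 113 = -4172124531983053/374039856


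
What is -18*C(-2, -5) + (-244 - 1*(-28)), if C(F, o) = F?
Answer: -180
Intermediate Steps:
-18*C(-2, -5) + (-244 - 1*(-28)) = -18*(-2) + (-244 - 1*(-28)) = 36 + (-244 + 28) = 36 - 216 = -180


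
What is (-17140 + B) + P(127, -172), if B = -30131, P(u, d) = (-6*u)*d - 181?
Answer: 83612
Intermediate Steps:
P(u, d) = -181 - 6*d*u (P(u, d) = -6*d*u - 181 = -181 - 6*d*u)
(-17140 + B) + P(127, -172) = (-17140 - 30131) + (-181 - 6*(-172)*127) = -47271 + (-181 + 131064) = -47271 + 130883 = 83612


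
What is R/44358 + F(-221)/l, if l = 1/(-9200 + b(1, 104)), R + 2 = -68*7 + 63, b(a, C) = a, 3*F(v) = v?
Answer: 10019875693/14786 ≈ 6.7766e+5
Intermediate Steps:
F(v) = v/3
R = -415 (R = -2 + (-68*7 + 63) = -2 + (-476 + 63) = -2 - 413 = -415)
l = -1/9199 (l = 1/(-9200 + 1) = 1/(-9199) = -1/9199 ≈ -0.00010871)
R/44358 + F(-221)/l = -415/44358 + ((⅓)*(-221))/(-1/9199) = -415*1/44358 - 221/3*(-9199) = -415/44358 + 2032979/3 = 10019875693/14786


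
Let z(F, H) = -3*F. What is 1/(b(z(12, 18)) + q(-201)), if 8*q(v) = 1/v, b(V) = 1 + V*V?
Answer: 1608/2085575 ≈ 0.00077101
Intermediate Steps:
b(V) = 1 + V²
q(v) = 1/(8*v)
1/(b(z(12, 18)) + q(-201)) = 1/((1 + (-3*12)²) + (⅛)/(-201)) = 1/((1 + (-36)²) + (⅛)*(-1/201)) = 1/((1 + 1296) - 1/1608) = 1/(1297 - 1/1608) = 1/(2085575/1608) = 1608/2085575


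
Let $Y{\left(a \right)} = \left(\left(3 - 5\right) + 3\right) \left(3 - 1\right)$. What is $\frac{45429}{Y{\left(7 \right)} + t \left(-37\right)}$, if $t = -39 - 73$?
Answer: $\frac{15143}{1382} \approx 10.957$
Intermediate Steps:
$Y{\left(a \right)} = 2$ ($Y{\left(a \right)} = \left(-2 + 3\right) 2 = 1 \cdot 2 = 2$)
$t = -112$ ($t = -39 - 73 = -112$)
$\frac{45429}{Y{\left(7 \right)} + t \left(-37\right)} = \frac{45429}{2 - -4144} = \frac{45429}{2 + 4144} = \frac{45429}{4146} = 45429 \cdot \frac{1}{4146} = \frac{15143}{1382}$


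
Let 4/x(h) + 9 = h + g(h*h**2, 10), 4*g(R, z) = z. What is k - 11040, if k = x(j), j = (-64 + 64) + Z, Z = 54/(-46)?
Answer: -3897304/353 ≈ -11041.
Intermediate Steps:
Z = -27/23 (Z = 54*(-1/46) = -27/23 ≈ -1.1739)
g(R, z) = z/4
j = -27/23 (j = (-64 + 64) - 27/23 = 0 - 27/23 = -27/23 ≈ -1.1739)
x(h) = 4/(-13/2 + h) (x(h) = 4/(-9 + (h + (1/4)*10)) = 4/(-9 + (h + 5/2)) = 4/(-9 + (5/2 + h)) = 4/(-13/2 + h))
k = -184/353 (k = 8/(-13 + 2*(-27/23)) = 8/(-13 - 54/23) = 8/(-353/23) = 8*(-23/353) = -184/353 ≈ -0.52125)
k - 11040 = -184/353 - 11040 = -3897304/353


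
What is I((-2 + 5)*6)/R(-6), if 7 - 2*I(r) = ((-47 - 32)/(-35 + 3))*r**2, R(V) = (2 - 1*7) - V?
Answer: -6343/16 ≈ -396.44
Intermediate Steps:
R(V) = -5 - V (R(V) = (2 - 7) - V = -5 - V)
I(r) = 7/2 - 79*r**2/64 (I(r) = 7/2 - (-47 - 32)/(-35 + 3)*r**2/2 = 7/2 - (-79/(-32))*r**2/2 = 7/2 - (-79*(-1/32))*r**2/2 = 7/2 - 79*r**2/64)
I((-2 + 5)*6)/R(-6) = (7/2 - 79*36*(-2 + 5)**2/64)/(-5 - 1*(-6)) = (7/2 - 79*(3*6)**2/64)/(-5 + 6) = (7/2 - 79/64*18**2)/1 = (7/2 - 79/64*324)*1 = (7/2 - 6399/16)*1 = -6343/16*1 = -6343/16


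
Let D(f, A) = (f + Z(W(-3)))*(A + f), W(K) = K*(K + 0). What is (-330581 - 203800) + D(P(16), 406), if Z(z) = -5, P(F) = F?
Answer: -529739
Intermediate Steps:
W(K) = K² (W(K) = K*K = K²)
D(f, A) = (-5 + f)*(A + f) (D(f, A) = (f - 5)*(A + f) = (-5 + f)*(A + f))
(-330581 - 203800) + D(P(16), 406) = (-330581 - 203800) + (16² - 5*406 - 5*16 + 406*16) = -534381 + (256 - 2030 - 80 + 6496) = -534381 + 4642 = -529739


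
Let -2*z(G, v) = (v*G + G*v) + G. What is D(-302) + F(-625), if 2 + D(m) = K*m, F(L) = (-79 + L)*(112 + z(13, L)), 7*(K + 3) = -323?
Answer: -40456030/7 ≈ -5.7794e+6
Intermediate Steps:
K = -344/7 (K = -3 + (⅐)*(-323) = -3 - 323/7 = -344/7 ≈ -49.143)
z(G, v) = -G/2 - G*v (z(G, v) = -((v*G + G*v) + G)/2 = -((G*v + G*v) + G)/2 = -(2*G*v + G)/2 = -(G + 2*G*v)/2 = -G/2 - G*v)
F(L) = (-79 + L)*(211/2 - 13*L) (F(L) = (-79 + L)*(112 - 1*13*(½ + L)) = (-79 + L)*(112 + (-13/2 - 13*L)) = (-79 + L)*(211/2 - 13*L))
D(m) = -2 - 344*m/7
D(-302) + F(-625) = (-2 - 344/7*(-302)) + (-16669/2 - 13*(-625)² + (2265/2)*(-625)) = (-2 + 103888/7) + (-16669/2 - 13*390625 - 1415625/2) = 103874/7 + (-16669/2 - 5078125 - 1415625/2) = 103874/7 - 5794272 = -40456030/7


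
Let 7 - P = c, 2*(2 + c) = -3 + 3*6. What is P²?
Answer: 9/4 ≈ 2.2500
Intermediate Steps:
c = 11/2 (c = -2 + (-3 + 3*6)/2 = -2 + (-3 + 18)/2 = -2 + (½)*15 = -2 + 15/2 = 11/2 ≈ 5.5000)
P = 3/2 (P = 7 - 1*11/2 = 7 - 11/2 = 3/2 ≈ 1.5000)
P² = (3/2)² = 9/4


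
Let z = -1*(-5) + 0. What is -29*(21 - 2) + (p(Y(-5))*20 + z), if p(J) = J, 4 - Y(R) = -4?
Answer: -386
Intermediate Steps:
Y(R) = 8 (Y(R) = 4 - 1*(-4) = 4 + 4 = 8)
z = 5 (z = 5 + 0 = 5)
-29*(21 - 2) + (p(Y(-5))*20 + z) = -29*(21 - 2) + (8*20 + 5) = -29*19 + (160 + 5) = -551 + 165 = -386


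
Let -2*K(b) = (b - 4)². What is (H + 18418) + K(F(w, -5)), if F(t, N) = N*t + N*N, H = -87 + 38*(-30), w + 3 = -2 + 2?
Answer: 16543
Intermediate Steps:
w = -3 (w = -3 + (-2 + 2) = -3 + 0 = -3)
H = -1227 (H = -87 - 1140 = -1227)
F(t, N) = N² + N*t (F(t, N) = N*t + N² = N² + N*t)
K(b) = -(-4 + b)²/2 (K(b) = -(b - 4)²/2 = -(-4 + b)²/2)
(H + 18418) + K(F(w, -5)) = (-1227 + 18418) - (-4 - 5*(-5 - 3))²/2 = 17191 - (-4 - 5*(-8))²/2 = 17191 - (-4 + 40)²/2 = 17191 - ½*36² = 17191 - ½*1296 = 17191 - 648 = 16543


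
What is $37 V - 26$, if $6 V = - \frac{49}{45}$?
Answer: $- \frac{8833}{270} \approx -32.715$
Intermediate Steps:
$V = - \frac{49}{270}$ ($V = \frac{\left(-49\right) \frac{1}{45}}{6} = \frac{1}{6} \left(- \frac{49}{45}\right) = - \frac{49}{270} \approx -0.18148$)
$37 V - 26 = 37 \left(- \frac{49}{270}\right) - 26 = - \frac{1813}{270} - 26 = - \frac{8833}{270}$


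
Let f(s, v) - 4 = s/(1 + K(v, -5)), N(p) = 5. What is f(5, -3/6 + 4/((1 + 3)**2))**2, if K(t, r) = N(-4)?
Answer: 841/36 ≈ 23.361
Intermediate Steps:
K(t, r) = 5
f(s, v) = 4 + s/6 (f(s, v) = 4 + s/(1 + 5) = 4 + s/6)
f(5, -3/6 + 4/((1 + 3)**2))**2 = (4 + (1/6)*5)**2 = (4 + 5/6)**2 = (29/6)**2 = 841/36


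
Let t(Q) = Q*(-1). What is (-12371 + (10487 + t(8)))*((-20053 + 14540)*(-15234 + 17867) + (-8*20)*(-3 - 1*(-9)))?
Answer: 27465575588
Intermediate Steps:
t(Q) = -Q
(-12371 + (10487 + t(8)))*((-20053 + 14540)*(-15234 + 17867) + (-8*20)*(-3 - 1*(-9))) = (-12371 + (10487 - 1*8))*((-20053 + 14540)*(-15234 + 17867) + (-8*20)*(-3 - 1*(-9))) = (-12371 + (10487 - 8))*(-5513*2633 - 160*(-3 + 9)) = (-12371 + 10479)*(-14515729 - 160*6) = -1892*(-14515729 - 960) = -1892*(-14516689) = 27465575588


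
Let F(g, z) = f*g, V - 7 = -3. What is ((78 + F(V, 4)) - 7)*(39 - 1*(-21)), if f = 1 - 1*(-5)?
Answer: 5700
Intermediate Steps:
V = 4 (V = 7 - 3 = 4)
f = 6 (f = 1 + 5 = 6)
F(g, z) = 6*g
((78 + F(V, 4)) - 7)*(39 - 1*(-21)) = ((78 + 6*4) - 7)*(39 - 1*(-21)) = ((78 + 24) - 7)*(39 + 21) = (102 - 7)*60 = 95*60 = 5700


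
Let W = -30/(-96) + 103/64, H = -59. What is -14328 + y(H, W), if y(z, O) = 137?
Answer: -14191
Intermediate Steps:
W = 123/64 (W = -30*(-1/96) + 103*(1/64) = 5/16 + 103/64 = 123/64 ≈ 1.9219)
-14328 + y(H, W) = -14328 + 137 = -14191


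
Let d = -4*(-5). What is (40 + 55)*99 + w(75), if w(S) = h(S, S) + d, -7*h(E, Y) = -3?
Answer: 65978/7 ≈ 9425.4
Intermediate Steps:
h(E, Y) = 3/7 (h(E, Y) = -⅐*(-3) = 3/7)
d = 20
w(S) = 143/7 (w(S) = 3/7 + 20 = 143/7)
(40 + 55)*99 + w(75) = (40 + 55)*99 + 143/7 = 95*99 + 143/7 = 9405 + 143/7 = 65978/7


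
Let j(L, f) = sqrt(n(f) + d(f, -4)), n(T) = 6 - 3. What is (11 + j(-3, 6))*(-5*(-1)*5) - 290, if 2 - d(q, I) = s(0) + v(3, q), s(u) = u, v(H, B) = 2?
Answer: -15 + 25*sqrt(3) ≈ 28.301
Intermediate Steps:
n(T) = 3
d(q, I) = 0 (d(q, I) = 2 - (0 + 2) = 2 - 1*2 = 2 - 2 = 0)
j(L, f) = sqrt(3) (j(L, f) = sqrt(3 + 0) = sqrt(3))
(11 + j(-3, 6))*(-5*(-1)*5) - 290 = (11 + sqrt(3))*(-5*(-1)*5) - 290 = (11 + sqrt(3))*(5*5) - 290 = (11 + sqrt(3))*25 - 290 = (275 + 25*sqrt(3)) - 290 = -15 + 25*sqrt(3)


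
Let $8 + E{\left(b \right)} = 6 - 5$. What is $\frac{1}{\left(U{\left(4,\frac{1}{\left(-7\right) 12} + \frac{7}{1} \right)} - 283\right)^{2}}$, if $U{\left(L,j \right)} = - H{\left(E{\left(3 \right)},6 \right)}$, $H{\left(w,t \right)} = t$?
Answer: $\frac{1}{83521} \approx 1.1973 \cdot 10^{-5}$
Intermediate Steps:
$E{\left(b \right)} = -7$ ($E{\left(b \right)} = -8 + \left(6 - 5\right) = -8 + 1 = -7$)
$U{\left(L,j \right)} = -6$ ($U{\left(L,j \right)} = \left(-1\right) 6 = -6$)
$\frac{1}{\left(U{\left(4,\frac{1}{\left(-7\right) 12} + \frac{7}{1} \right)} - 283\right)^{2}} = \frac{1}{\left(-6 - 283\right)^{2}} = \frac{1}{\left(-289\right)^{2}} = \frac{1}{83521}$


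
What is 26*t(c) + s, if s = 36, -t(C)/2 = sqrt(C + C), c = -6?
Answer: 36 - 104*I*sqrt(3) ≈ 36.0 - 180.13*I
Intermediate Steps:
t(C) = -2*sqrt(2)*sqrt(C) (t(C) = -2*sqrt(C + C) = -2*sqrt(2)*sqrt(C))
26*t(c) + s = 26*(-2*sqrt(2)*sqrt(-6)) + 36 = 26*(-2*sqrt(2)*I*sqrt(6)) + 36 = 26*(-4*I*sqrt(3)) + 36 = -104*I*sqrt(3) + 36 = 36 - 104*I*sqrt(3)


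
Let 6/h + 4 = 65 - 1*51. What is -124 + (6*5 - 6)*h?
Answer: -548/5 ≈ -109.60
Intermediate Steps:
h = 3/5 (h = 6/(-4 + (65 - 1*51)) = 6/(-4 + (65 - 51)) = 6/(-4 + 14) = 6/10 = 6*(1/10) = 3/5 ≈ 0.60000)
-124 + (6*5 - 6)*h = -124 + (6*5 - 6)*(3/5) = -124 + (30 - 6)*(3/5) = -124 + 24*(3/5) = -124 + 72/5 = -548/5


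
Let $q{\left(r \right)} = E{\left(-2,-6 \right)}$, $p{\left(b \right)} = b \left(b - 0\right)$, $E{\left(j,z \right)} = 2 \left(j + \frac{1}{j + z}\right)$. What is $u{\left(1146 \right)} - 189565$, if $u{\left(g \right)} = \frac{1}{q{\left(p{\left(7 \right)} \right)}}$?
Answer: $- \frac{3222609}{17} \approx -1.8957 \cdot 10^{5}$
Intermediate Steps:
$E{\left(j,z \right)} = 2 j + \frac{2}{j + z}$
$p{\left(b \right)} = b^{2}$ ($p{\left(b \right)} = b \left(b + 0\right) = b b = b^{2}$)
$q{\left(r \right)} = - \frac{17}{4}$ ($q{\left(r \right)} = \frac{2 \left(1 + \left(-2\right)^{2} - -12\right)}{-2 - 6} = \frac{2 \left(1 + 4 + 12\right)}{-8} = 2 \left(- \frac{1}{8}\right) 17 = - \frac{17}{4}$)
$u{\left(g \right)} = - \frac{4}{17}$ ($u{\left(g \right)} = \frac{1}{- \frac{17}{4}} = - \frac{4}{17}$)
$u{\left(1146 \right)} - 189565 = - \frac{4}{17} - 189565 = - \frac{3222609}{17}$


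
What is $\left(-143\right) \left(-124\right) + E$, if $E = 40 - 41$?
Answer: $17731$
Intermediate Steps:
$E = -1$ ($E = 40 - 41 = -1$)
$\left(-143\right) \left(-124\right) + E = \left(-143\right) \left(-124\right) - 1 = 17732 - 1 = 17731$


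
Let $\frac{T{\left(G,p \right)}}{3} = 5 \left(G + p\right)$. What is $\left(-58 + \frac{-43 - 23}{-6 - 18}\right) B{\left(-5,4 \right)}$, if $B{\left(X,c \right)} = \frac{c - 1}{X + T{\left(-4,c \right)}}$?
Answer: $\frac{663}{20} \approx 33.15$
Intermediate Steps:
$T{\left(G,p \right)} = 15 G + 15 p$ ($T{\left(G,p \right)} = 3 \cdot 5 \left(G + p\right) = 3 \left(5 G + 5 p\right) = 15 G + 15 p$)
$B{\left(X,c \right)} = \frac{-1 + c}{-60 + X + 15 c}$ ($B{\left(X,c \right)} = \frac{c - 1}{X + \left(15 \left(-4\right) + 15 c\right)} = \frac{-1 + c}{X + \left(-60 + 15 c\right)} = \frac{-1 + c}{-60 + X + 15 c}$)
$\left(-58 + \frac{-43 - 23}{-6 - 18}\right) B{\left(-5,4 \right)} = \left(-58 + \frac{-43 - 23}{-6 - 18}\right) \frac{-1 + 4}{-60 - 5 + 15 \cdot 4} = \left(-58 - \frac{66}{-24}\right) \frac{1}{-60 - 5 + 60} \cdot 3 = \left(-58 - - \frac{11}{4}\right) \frac{1}{-5} \cdot 3 = \left(-58 + \frac{11}{4}\right) \left(\left(- \frac{1}{5}\right) 3\right) = \left(- \frac{221}{4}\right) \left(- \frac{3}{5}\right) = \frac{663}{20}$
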